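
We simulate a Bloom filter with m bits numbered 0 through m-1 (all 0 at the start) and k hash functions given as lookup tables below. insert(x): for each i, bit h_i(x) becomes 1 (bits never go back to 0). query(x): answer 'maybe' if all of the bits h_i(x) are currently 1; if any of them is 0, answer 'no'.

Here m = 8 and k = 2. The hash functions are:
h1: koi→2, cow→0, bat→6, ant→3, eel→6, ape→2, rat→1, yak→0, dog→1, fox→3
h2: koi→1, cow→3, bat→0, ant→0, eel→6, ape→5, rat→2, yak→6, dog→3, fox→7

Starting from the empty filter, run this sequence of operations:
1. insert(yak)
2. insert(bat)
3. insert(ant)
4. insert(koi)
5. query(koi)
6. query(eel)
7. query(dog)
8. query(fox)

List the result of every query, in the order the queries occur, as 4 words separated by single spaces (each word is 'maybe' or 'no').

Start: bits=00000000
Op 1: insert yak -> sets bits 0 6 -> bits=10000010
Op 2: insert bat -> sets bits 0 6 -> bits=10000010
Op 3: insert ant -> sets bits 0 3 -> bits=10010010
Op 4: insert koi -> sets bits 1 2 -> bits=11110010
Op 5: query koi -> checks bit1=1, bit2=1 (all 1) -> maybe
Op 6: query eel -> checks bit6=1 (all 1) -> maybe
Op 7: query dog -> checks bit1=1, bit3=1 (all 1) -> maybe
Op 8: query fox -> checks bit3=1, bit7=0 (has a 0) -> no
Query results in order: maybe maybe maybe no

Answer: maybe maybe maybe no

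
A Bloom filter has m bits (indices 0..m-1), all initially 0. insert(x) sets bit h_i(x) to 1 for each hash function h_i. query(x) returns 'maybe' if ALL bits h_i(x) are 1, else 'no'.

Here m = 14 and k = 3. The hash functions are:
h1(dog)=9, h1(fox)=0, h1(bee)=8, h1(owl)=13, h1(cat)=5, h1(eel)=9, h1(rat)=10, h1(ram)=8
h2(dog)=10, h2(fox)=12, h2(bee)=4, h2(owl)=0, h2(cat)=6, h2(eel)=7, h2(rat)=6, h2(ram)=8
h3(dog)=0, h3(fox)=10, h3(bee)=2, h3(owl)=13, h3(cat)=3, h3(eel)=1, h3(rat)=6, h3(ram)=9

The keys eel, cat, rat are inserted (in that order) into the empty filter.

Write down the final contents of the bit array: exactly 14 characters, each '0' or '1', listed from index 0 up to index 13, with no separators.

Start: bits=00000000000000
After insert 'eel': sets bits 1 7 9 -> bits=01000001010000
After insert 'cat': sets bits 3 5 6 -> bits=01010111010000
After insert 'rat': sets bits 6 10 -> bits=01010111011000

Answer: 01010111011000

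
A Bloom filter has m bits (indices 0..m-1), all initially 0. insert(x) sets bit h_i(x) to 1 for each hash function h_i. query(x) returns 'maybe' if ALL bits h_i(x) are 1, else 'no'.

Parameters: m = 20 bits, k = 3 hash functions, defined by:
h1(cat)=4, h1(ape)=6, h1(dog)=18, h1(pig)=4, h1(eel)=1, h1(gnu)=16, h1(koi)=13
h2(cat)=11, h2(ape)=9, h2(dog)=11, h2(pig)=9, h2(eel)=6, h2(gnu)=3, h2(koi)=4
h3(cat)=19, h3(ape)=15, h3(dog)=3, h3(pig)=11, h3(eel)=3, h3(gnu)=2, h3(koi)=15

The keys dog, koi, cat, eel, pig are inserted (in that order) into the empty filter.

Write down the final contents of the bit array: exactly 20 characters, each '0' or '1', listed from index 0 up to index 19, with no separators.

Answer: 01011010010101010011

Derivation:
Start: bits=00000000000000000000
After insert 'dog': sets bits 3 11 18 -> bits=00010000000100000010
After insert 'koi': sets bits 4 13 15 -> bits=00011000000101010010
After insert 'cat': sets bits 4 11 19 -> bits=00011000000101010011
After insert 'eel': sets bits 1 3 6 -> bits=01011010000101010011
After insert 'pig': sets bits 4 9 11 -> bits=01011010010101010011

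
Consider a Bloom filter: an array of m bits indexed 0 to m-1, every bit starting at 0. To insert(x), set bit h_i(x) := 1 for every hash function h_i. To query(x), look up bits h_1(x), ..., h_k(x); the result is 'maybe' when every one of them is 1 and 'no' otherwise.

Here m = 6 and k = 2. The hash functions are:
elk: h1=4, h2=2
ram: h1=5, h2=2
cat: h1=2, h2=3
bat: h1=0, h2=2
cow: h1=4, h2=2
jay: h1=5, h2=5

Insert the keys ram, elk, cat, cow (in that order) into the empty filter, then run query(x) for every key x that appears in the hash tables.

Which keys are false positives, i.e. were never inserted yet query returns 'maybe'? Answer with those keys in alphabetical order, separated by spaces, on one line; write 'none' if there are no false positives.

Answer: jay

Derivation:
Start: bits=000000
After insert 'ram': sets bits 2 5 -> bits=001001
After insert 'elk': sets bits 2 4 -> bits=001011
After insert 'cat': sets bits 2 3 -> bits=001111
After insert 'cow': sets bits 2 4 -> bits=001111
Not inserted: bat jay — query each against bits=001111:
query bat: checks bit0=0, bit2=1 (has a 0) -> no => not a false positive
query jay: checks bit5=1 (all 1) -> maybe => FALSE POSITIVE
False positives (alphabetical): jay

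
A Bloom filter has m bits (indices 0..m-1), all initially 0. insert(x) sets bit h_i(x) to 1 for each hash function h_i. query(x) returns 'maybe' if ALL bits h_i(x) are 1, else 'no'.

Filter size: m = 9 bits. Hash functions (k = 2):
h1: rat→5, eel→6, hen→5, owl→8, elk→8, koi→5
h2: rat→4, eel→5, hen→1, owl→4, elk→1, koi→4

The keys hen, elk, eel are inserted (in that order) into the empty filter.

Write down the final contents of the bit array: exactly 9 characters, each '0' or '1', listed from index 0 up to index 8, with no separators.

Start: bits=000000000
After insert 'hen': sets bits 1 5 -> bits=010001000
After insert 'elk': sets bits 1 8 -> bits=010001001
After insert 'eel': sets bits 5 6 -> bits=010001101

Answer: 010001101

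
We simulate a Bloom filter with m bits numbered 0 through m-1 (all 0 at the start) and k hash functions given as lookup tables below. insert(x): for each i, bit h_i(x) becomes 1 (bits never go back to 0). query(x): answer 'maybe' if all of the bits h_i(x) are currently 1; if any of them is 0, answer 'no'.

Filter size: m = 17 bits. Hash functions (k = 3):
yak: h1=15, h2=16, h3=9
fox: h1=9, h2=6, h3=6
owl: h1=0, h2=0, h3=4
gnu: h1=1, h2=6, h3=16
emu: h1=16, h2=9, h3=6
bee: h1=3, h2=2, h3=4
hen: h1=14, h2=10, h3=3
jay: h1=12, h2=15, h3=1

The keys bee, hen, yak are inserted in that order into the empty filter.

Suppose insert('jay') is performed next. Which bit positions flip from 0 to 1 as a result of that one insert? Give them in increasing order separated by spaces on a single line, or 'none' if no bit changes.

Answer: 1 12

Derivation:
Start: bits=00000000000000000
After insert 'bee': sets bits 2 3 4 -> bits=00111000000000000
After insert 'hen': sets bits 3 10 14 -> bits=00111000001000100
After insert 'yak': sets bits 9 15 16 -> bits=00111000011000111
insert 'jay' would touch bits 1 12 15; currently bit1=0, bit12=0, bit15=1
Bits that are 0 among those (would change 0->1): 1 12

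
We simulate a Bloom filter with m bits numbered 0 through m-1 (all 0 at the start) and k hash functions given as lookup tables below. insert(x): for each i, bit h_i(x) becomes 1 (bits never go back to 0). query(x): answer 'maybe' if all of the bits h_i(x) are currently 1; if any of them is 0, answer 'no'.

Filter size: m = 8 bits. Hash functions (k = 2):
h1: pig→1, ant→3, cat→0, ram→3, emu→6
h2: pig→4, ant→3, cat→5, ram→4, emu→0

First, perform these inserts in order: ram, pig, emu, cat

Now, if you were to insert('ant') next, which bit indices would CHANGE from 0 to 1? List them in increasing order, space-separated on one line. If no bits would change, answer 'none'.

Answer: none

Derivation:
Start: bits=00000000
After insert 'ram': sets bits 3 4 -> bits=00011000
After insert 'pig': sets bits 1 4 -> bits=01011000
After insert 'emu': sets bits 0 6 -> bits=11011010
After insert 'cat': sets bits 0 5 -> bits=11011110
insert 'ant' would touch bits 3; currently bit3=1
Bits that are 0 among those (would change 0->1): none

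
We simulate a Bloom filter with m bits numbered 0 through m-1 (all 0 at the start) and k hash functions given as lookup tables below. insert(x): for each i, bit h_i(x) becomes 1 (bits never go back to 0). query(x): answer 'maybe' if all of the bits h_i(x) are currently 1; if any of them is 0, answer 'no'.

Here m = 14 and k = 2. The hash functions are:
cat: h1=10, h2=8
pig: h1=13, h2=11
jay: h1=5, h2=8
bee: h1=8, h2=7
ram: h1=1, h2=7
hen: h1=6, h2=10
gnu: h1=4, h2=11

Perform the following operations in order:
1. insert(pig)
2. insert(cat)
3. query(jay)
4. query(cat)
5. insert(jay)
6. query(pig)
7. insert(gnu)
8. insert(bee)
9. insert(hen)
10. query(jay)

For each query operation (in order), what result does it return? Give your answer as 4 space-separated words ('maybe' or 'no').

Answer: no maybe maybe maybe

Derivation:
Start: bits=00000000000000
Op 1: insert pig -> sets bits 11 13 -> bits=00000000000101
Op 2: insert cat -> sets bits 8 10 -> bits=00000000101101
Op 3: query jay -> checks bit5=0, bit8=1 (has a 0) -> no
Op 4: query cat -> checks bit8=1, bit10=1 (all 1) -> maybe
Op 5: insert jay -> sets bits 5 8 -> bits=00000100101101
Op 6: query pig -> checks bit11=1, bit13=1 (all 1) -> maybe
Op 7: insert gnu -> sets bits 4 11 -> bits=00001100101101
Op 8: insert bee -> sets bits 7 8 -> bits=00001101101101
Op 9: insert hen -> sets bits 6 10 -> bits=00001111101101
Op 10: query jay -> checks bit5=1, bit8=1 (all 1) -> maybe
Query results in order: no maybe maybe maybe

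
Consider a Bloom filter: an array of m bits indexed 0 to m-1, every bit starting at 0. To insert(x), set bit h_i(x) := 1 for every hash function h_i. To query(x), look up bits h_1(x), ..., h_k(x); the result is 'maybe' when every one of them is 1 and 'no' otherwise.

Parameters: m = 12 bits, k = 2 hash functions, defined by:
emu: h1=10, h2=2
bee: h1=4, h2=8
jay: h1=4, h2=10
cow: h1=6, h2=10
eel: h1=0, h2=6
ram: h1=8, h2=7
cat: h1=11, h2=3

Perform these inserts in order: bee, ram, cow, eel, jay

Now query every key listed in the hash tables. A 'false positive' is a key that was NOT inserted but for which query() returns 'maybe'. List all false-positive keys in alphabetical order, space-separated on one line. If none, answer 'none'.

Answer: none

Derivation:
Start: bits=000000000000
After insert 'bee': sets bits 4 8 -> bits=000010001000
After insert 'ram': sets bits 7 8 -> bits=000010011000
After insert 'cow': sets bits 6 10 -> bits=000010111010
After insert 'eel': sets bits 0 6 -> bits=100010111010
After insert 'jay': sets bits 4 10 -> bits=100010111010
Not inserted: cat emu — query each against bits=100010111010:
query cat: checks bit3=0, bit11=0 (has a 0) -> no => not a false positive
query emu: checks bit2=0, bit10=1 (has a 0) -> no => not a false positive
False positives (alphabetical): none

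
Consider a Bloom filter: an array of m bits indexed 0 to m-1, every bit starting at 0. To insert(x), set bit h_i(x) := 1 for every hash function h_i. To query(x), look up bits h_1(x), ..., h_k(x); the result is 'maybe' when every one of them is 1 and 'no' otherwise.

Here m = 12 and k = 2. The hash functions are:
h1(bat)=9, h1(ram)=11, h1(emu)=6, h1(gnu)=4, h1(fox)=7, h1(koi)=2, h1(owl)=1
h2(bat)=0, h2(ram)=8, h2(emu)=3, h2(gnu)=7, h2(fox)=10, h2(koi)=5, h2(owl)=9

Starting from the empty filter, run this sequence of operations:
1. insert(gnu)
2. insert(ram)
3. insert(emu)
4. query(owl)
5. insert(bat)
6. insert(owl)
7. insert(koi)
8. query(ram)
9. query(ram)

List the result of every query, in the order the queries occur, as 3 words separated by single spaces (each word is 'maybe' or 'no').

Answer: no maybe maybe

Derivation:
Start: bits=000000000000
Op 1: insert gnu -> sets bits 4 7 -> bits=000010010000
Op 2: insert ram -> sets bits 8 11 -> bits=000010011001
Op 3: insert emu -> sets bits 3 6 -> bits=000110111001
Op 4: query owl -> checks bit1=0, bit9=0 (has a 0) -> no
Op 5: insert bat -> sets bits 0 9 -> bits=100110111101
Op 6: insert owl -> sets bits 1 9 -> bits=110110111101
Op 7: insert koi -> sets bits 2 5 -> bits=111111111101
Op 8: query ram -> checks bit8=1, bit11=1 (all 1) -> maybe
Op 9: query ram -> checks bit8=1, bit11=1 (all 1) -> maybe
Query results in order: no maybe maybe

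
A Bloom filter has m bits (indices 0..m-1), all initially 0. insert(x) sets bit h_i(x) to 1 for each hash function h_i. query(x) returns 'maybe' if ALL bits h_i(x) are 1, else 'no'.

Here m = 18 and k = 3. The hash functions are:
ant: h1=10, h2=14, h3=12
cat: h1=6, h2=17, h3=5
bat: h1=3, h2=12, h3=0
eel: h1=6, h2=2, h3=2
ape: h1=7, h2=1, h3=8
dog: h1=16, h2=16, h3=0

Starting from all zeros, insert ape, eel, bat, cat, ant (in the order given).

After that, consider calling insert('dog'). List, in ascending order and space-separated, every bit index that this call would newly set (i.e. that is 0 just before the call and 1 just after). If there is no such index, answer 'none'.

Start: bits=000000000000000000
After insert 'ape': sets bits 1 7 8 -> bits=010000011000000000
After insert 'eel': sets bits 2 6 -> bits=011000111000000000
After insert 'bat': sets bits 0 3 12 -> bits=111100111000100000
After insert 'cat': sets bits 5 6 17 -> bits=111101111000100001
After insert 'ant': sets bits 10 12 14 -> bits=111101111010101001
insert 'dog' would touch bits 0 16; currently bit0=1, bit16=0
Bits that are 0 among those (would change 0->1): 16

Answer: 16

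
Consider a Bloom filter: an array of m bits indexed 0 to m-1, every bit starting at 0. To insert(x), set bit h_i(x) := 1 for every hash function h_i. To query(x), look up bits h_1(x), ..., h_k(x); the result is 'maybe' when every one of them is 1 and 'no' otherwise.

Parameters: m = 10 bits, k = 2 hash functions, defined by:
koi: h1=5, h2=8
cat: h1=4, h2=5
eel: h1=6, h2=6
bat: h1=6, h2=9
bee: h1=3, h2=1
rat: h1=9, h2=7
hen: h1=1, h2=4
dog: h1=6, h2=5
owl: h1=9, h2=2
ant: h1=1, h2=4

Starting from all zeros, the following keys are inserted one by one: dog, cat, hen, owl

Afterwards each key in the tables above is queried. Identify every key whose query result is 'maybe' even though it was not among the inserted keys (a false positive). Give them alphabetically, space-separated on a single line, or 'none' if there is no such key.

Start: bits=0000000000
After insert 'dog': sets bits 5 6 -> bits=0000011000
After insert 'cat': sets bits 4 5 -> bits=0000111000
After insert 'hen': sets bits 1 4 -> bits=0100111000
After insert 'owl': sets bits 2 9 -> bits=0110111001
Not inserted: ant bat bee eel koi rat — query each against bits=0110111001:
query ant: checks bit1=1, bit4=1 (all 1) -> maybe => FALSE POSITIVE
query bat: checks bit6=1, bit9=1 (all 1) -> maybe => FALSE POSITIVE
query bee: checks bit1=1, bit3=0 (has a 0) -> no => not a false positive
query eel: checks bit6=1 (all 1) -> maybe => FALSE POSITIVE
query koi: checks bit5=1, bit8=0 (has a 0) -> no => not a false positive
query rat: checks bit7=0, bit9=1 (has a 0) -> no => not a false positive
False positives (alphabetical): ant bat eel

Answer: ant bat eel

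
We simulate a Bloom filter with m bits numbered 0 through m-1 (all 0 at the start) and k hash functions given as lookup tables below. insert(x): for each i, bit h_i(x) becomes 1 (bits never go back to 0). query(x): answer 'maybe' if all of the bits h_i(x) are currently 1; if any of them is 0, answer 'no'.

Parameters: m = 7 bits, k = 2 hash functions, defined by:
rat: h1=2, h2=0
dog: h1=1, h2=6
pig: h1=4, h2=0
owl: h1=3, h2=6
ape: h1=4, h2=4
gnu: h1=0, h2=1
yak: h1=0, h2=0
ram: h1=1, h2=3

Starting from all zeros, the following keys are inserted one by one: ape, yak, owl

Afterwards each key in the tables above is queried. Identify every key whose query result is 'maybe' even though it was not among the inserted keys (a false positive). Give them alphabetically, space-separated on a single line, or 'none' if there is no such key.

Answer: pig

Derivation:
Start: bits=0000000
After insert 'ape': sets bits 4 -> bits=0000100
After insert 'yak': sets bits 0 -> bits=1000100
After insert 'owl': sets bits 3 6 -> bits=1001101
Not inserted: dog gnu pig ram rat — query each against bits=1001101:
query dog: checks bit1=0, bit6=1 (has a 0) -> no => not a false positive
query gnu: checks bit0=1, bit1=0 (has a 0) -> no => not a false positive
query pig: checks bit0=1, bit4=1 (all 1) -> maybe => FALSE POSITIVE
query ram: checks bit1=0, bit3=1 (has a 0) -> no => not a false positive
query rat: checks bit0=1, bit2=0 (has a 0) -> no => not a false positive
False positives (alphabetical): pig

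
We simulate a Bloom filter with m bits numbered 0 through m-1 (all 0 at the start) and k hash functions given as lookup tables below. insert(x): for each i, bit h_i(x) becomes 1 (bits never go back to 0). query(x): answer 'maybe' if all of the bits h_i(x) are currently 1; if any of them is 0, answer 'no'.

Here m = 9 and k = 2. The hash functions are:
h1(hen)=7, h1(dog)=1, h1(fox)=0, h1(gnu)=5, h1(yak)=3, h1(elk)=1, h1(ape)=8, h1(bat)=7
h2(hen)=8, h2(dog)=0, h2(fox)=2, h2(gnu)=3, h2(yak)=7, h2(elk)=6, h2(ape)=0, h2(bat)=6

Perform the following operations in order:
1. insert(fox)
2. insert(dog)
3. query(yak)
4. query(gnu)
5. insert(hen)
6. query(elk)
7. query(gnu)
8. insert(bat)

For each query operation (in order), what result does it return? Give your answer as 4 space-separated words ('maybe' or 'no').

Start: bits=000000000
Op 1: insert fox -> sets bits 0 2 -> bits=101000000
Op 2: insert dog -> sets bits 0 1 -> bits=111000000
Op 3: query yak -> checks bit3=0, bit7=0 (has a 0) -> no
Op 4: query gnu -> checks bit3=0, bit5=0 (has a 0) -> no
Op 5: insert hen -> sets bits 7 8 -> bits=111000011
Op 6: query elk -> checks bit1=1, bit6=0 (has a 0) -> no
Op 7: query gnu -> checks bit3=0, bit5=0 (has a 0) -> no
Op 8: insert bat -> sets bits 6 7 -> bits=111000111
Query results in order: no no no no

Answer: no no no no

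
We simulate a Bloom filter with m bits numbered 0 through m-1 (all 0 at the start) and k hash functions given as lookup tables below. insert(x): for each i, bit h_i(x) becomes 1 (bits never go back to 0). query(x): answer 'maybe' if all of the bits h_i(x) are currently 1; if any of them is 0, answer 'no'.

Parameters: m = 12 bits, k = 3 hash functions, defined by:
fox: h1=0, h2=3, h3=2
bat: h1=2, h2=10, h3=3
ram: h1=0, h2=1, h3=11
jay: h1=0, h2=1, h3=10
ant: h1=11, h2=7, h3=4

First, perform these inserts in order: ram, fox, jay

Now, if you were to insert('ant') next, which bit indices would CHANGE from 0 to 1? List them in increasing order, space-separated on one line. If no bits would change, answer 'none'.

Start: bits=000000000000
After insert 'ram': sets bits 0 1 11 -> bits=110000000001
After insert 'fox': sets bits 0 2 3 -> bits=111100000001
After insert 'jay': sets bits 0 1 10 -> bits=111100000011
insert 'ant' would touch bits 4 7 11; currently bit4=0, bit7=0, bit11=1
Bits that are 0 among those (would change 0->1): 4 7

Answer: 4 7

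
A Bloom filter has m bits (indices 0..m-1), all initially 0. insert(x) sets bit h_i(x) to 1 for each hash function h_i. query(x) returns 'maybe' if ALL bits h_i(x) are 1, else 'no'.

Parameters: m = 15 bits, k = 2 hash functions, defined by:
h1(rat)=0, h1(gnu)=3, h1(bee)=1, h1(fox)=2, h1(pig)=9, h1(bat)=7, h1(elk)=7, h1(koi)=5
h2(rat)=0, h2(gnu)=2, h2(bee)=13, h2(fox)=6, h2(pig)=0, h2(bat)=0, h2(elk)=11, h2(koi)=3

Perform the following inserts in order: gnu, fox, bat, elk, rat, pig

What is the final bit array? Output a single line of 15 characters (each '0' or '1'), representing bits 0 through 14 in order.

Start: bits=000000000000000
After insert 'gnu': sets bits 2 3 -> bits=001100000000000
After insert 'fox': sets bits 2 6 -> bits=001100100000000
After insert 'bat': sets bits 0 7 -> bits=101100110000000
After insert 'elk': sets bits 7 11 -> bits=101100110001000
After insert 'rat': sets bits 0 -> bits=101100110001000
After insert 'pig': sets bits 0 9 -> bits=101100110101000

Answer: 101100110101000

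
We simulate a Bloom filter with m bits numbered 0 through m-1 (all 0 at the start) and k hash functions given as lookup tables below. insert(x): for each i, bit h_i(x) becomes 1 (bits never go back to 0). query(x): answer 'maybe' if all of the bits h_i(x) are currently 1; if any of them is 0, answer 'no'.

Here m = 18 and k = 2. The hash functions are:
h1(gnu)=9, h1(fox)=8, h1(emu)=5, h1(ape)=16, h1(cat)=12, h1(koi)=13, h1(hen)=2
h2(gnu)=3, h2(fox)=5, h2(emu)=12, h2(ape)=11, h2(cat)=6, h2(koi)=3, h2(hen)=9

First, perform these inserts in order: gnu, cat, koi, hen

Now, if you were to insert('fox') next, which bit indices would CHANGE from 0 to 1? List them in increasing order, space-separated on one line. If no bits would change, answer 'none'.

Answer: 5 8

Derivation:
Start: bits=000000000000000000
After insert 'gnu': sets bits 3 9 -> bits=000100000100000000
After insert 'cat': sets bits 6 12 -> bits=000100100100100000
After insert 'koi': sets bits 3 13 -> bits=000100100100110000
After insert 'hen': sets bits 2 9 -> bits=001100100100110000
insert 'fox' would touch bits 5 8; currently bit5=0, bit8=0
Bits that are 0 among those (would change 0->1): 5 8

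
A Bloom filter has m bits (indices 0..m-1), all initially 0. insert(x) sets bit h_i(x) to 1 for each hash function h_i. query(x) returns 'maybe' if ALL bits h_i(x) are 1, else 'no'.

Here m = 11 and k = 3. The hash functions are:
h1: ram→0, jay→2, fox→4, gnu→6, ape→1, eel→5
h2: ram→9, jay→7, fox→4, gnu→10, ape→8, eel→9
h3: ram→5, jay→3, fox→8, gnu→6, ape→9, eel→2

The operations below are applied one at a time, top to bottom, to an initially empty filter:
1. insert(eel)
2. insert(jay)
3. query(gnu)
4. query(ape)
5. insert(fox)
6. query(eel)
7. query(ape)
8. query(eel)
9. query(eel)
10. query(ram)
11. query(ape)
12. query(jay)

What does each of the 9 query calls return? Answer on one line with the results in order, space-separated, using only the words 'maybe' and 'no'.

Answer: no no maybe no maybe maybe no no maybe

Derivation:
Start: bits=00000000000
Op 1: insert eel -> sets bits 2 5 9 -> bits=00100100010
Op 2: insert jay -> sets bits 2 3 7 -> bits=00110101010
Op 3: query gnu -> checks bit6=0, bit10=0 (has a 0) -> no
Op 4: query ape -> checks bit1=0, bit8=0, bit9=1 (has a 0) -> no
Op 5: insert fox -> sets bits 4 8 -> bits=00111101110
Op 6: query eel -> checks bit2=1, bit5=1, bit9=1 (all 1) -> maybe
Op 7: query ape -> checks bit1=0, bit8=1, bit9=1 (has a 0) -> no
Op 8: query eel -> checks bit2=1, bit5=1, bit9=1 (all 1) -> maybe
Op 9: query eel -> checks bit2=1, bit5=1, bit9=1 (all 1) -> maybe
Op 10: query ram -> checks bit0=0, bit5=1, bit9=1 (has a 0) -> no
Op 11: query ape -> checks bit1=0, bit8=1, bit9=1 (has a 0) -> no
Op 12: query jay -> checks bit2=1, bit3=1, bit7=1 (all 1) -> maybe
Query results in order: no no maybe no maybe maybe no no maybe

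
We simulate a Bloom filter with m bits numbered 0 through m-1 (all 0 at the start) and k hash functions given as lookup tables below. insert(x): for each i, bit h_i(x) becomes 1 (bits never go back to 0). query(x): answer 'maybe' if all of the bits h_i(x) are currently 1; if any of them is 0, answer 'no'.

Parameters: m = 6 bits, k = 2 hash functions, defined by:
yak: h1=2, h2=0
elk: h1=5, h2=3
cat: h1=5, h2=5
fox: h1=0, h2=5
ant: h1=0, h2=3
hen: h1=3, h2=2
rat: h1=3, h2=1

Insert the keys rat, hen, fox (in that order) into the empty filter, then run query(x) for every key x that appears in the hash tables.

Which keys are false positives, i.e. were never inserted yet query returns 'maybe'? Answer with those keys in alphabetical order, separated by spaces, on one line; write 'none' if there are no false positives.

Answer: ant cat elk yak

Derivation:
Start: bits=000000
After insert 'rat': sets bits 1 3 -> bits=010100
After insert 'hen': sets bits 2 3 -> bits=011100
After insert 'fox': sets bits 0 5 -> bits=111101
Not inserted: ant cat elk yak — query each against bits=111101:
query ant: checks bit0=1, bit3=1 (all 1) -> maybe => FALSE POSITIVE
query cat: checks bit5=1 (all 1) -> maybe => FALSE POSITIVE
query elk: checks bit3=1, bit5=1 (all 1) -> maybe => FALSE POSITIVE
query yak: checks bit0=1, bit2=1 (all 1) -> maybe => FALSE POSITIVE
False positives (alphabetical): ant cat elk yak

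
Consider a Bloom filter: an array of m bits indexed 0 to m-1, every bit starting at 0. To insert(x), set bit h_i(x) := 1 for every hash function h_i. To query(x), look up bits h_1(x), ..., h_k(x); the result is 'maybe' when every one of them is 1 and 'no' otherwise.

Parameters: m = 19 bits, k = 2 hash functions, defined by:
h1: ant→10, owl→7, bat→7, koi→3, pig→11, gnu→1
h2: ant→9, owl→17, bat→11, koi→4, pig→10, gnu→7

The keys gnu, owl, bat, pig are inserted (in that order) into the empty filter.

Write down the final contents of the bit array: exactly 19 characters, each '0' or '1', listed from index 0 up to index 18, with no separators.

Answer: 0100000100110000010

Derivation:
Start: bits=0000000000000000000
After insert 'gnu': sets bits 1 7 -> bits=0100000100000000000
After insert 'owl': sets bits 7 17 -> bits=0100000100000000010
After insert 'bat': sets bits 7 11 -> bits=0100000100010000010
After insert 'pig': sets bits 10 11 -> bits=0100000100110000010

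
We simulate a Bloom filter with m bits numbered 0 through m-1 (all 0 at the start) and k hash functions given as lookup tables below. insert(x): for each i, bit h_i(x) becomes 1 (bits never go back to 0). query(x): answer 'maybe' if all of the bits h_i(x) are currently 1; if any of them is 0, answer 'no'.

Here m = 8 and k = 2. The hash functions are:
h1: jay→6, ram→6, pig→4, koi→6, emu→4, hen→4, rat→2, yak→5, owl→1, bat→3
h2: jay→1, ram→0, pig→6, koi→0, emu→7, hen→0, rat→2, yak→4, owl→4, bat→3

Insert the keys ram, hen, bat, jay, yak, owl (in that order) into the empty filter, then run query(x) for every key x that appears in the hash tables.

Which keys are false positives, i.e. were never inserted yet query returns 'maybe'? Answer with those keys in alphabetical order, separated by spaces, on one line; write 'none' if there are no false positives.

Start: bits=00000000
After insert 'ram': sets bits 0 6 -> bits=10000010
After insert 'hen': sets bits 0 4 -> bits=10001010
After insert 'bat': sets bits 3 -> bits=10011010
After insert 'jay': sets bits 1 6 -> bits=11011010
After insert 'yak': sets bits 4 5 -> bits=11011110
After insert 'owl': sets bits 1 4 -> bits=11011110
Not inserted: emu koi pig rat — query each against bits=11011110:
query emu: checks bit4=1, bit7=0 (has a 0) -> no => not a false positive
query koi: checks bit0=1, bit6=1 (all 1) -> maybe => FALSE POSITIVE
query pig: checks bit4=1, bit6=1 (all 1) -> maybe => FALSE POSITIVE
query rat: checks bit2=0 (has a 0) -> no => not a false positive
False positives (alphabetical): koi pig

Answer: koi pig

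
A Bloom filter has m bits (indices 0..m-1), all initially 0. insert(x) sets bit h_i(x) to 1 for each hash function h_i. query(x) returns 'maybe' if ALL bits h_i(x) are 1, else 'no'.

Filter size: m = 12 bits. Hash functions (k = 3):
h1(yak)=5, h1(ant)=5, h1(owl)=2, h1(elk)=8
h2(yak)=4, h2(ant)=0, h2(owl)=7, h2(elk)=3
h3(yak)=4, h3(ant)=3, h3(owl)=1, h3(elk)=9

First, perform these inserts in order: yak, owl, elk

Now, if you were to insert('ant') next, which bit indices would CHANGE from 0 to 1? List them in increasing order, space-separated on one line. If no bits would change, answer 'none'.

Start: bits=000000000000
After insert 'yak': sets bits 4 5 -> bits=000011000000
After insert 'owl': sets bits 1 2 7 -> bits=011011010000
After insert 'elk': sets bits 3 8 9 -> bits=011111011100
insert 'ant' would touch bits 0 3 5; currently bit0=0, bit3=1, bit5=1
Bits that are 0 among those (would change 0->1): 0

Answer: 0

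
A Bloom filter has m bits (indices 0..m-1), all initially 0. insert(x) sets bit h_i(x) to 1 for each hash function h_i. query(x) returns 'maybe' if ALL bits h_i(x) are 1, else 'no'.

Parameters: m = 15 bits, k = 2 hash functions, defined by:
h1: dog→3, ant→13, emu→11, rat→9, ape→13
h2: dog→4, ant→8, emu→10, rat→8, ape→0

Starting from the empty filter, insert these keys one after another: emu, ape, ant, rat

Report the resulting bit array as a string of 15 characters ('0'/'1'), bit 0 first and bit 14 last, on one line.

Answer: 100000001111010

Derivation:
Start: bits=000000000000000
After insert 'emu': sets bits 10 11 -> bits=000000000011000
After insert 'ape': sets bits 0 13 -> bits=100000000011010
After insert 'ant': sets bits 8 13 -> bits=100000001011010
After insert 'rat': sets bits 8 9 -> bits=100000001111010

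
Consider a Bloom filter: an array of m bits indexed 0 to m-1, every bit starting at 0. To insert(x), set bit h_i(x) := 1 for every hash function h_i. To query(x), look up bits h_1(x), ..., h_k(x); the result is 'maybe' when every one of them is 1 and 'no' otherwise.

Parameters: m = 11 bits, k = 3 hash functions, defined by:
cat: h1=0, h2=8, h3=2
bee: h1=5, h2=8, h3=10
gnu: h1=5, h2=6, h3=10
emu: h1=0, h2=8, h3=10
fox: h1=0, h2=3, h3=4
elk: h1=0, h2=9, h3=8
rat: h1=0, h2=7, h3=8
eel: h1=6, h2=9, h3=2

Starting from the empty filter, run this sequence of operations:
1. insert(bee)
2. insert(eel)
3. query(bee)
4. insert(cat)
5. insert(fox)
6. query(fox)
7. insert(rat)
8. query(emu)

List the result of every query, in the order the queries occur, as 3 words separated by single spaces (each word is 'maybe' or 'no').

Answer: maybe maybe maybe

Derivation:
Start: bits=00000000000
Op 1: insert bee -> sets bits 5 8 10 -> bits=00000100101
Op 2: insert eel -> sets bits 2 6 9 -> bits=00100110111
Op 3: query bee -> checks bit5=1, bit8=1, bit10=1 (all 1) -> maybe
Op 4: insert cat -> sets bits 0 2 8 -> bits=10100110111
Op 5: insert fox -> sets bits 0 3 4 -> bits=10111110111
Op 6: query fox -> checks bit0=1, bit3=1, bit4=1 (all 1) -> maybe
Op 7: insert rat -> sets bits 0 7 8 -> bits=10111111111
Op 8: query emu -> checks bit0=1, bit8=1, bit10=1 (all 1) -> maybe
Query results in order: maybe maybe maybe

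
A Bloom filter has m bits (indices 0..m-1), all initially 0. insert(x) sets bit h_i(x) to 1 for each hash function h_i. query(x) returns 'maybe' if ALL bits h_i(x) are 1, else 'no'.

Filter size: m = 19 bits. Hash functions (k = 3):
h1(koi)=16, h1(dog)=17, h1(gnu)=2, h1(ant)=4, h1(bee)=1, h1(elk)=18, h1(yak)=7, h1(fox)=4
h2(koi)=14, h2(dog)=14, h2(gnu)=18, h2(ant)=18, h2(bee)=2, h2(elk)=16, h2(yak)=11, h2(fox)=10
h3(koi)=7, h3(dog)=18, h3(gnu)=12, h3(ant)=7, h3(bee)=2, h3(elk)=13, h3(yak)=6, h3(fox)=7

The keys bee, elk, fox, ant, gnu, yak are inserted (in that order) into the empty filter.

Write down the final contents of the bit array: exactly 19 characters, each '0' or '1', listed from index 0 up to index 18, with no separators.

Answer: 0110101100111100101

Derivation:
Start: bits=0000000000000000000
After insert 'bee': sets bits 1 2 -> bits=0110000000000000000
After insert 'elk': sets bits 13 16 18 -> bits=0110000000000100101
After insert 'fox': sets bits 4 7 10 -> bits=0110100100100100101
After insert 'ant': sets bits 4 7 18 -> bits=0110100100100100101
After insert 'gnu': sets bits 2 12 18 -> bits=0110100100101100101
After insert 'yak': sets bits 6 7 11 -> bits=0110101100111100101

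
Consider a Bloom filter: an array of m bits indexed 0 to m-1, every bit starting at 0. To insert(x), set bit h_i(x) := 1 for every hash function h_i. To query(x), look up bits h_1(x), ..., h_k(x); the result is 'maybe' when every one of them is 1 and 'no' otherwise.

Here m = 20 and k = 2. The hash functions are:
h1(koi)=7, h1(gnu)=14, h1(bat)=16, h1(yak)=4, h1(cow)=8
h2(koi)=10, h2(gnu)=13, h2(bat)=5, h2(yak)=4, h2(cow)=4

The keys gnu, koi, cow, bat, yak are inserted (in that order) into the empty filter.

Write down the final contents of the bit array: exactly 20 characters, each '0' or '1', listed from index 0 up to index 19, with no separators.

Answer: 00001101101001101000

Derivation:
Start: bits=00000000000000000000
After insert 'gnu': sets bits 13 14 -> bits=00000000000001100000
After insert 'koi': sets bits 7 10 -> bits=00000001001001100000
After insert 'cow': sets bits 4 8 -> bits=00001001101001100000
After insert 'bat': sets bits 5 16 -> bits=00001101101001101000
After insert 'yak': sets bits 4 -> bits=00001101101001101000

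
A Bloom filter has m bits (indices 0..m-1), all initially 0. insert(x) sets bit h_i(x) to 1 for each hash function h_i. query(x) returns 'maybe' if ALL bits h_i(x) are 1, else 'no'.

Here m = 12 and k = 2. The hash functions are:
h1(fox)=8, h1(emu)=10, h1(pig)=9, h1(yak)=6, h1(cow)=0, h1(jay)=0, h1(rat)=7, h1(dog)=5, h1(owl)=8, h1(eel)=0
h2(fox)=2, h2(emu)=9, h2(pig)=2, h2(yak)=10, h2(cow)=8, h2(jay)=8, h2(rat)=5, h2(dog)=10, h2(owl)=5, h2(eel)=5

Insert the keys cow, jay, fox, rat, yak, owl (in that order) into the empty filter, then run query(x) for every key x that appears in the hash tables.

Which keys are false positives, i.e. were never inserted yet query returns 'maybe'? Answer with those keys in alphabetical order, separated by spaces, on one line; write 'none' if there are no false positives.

Answer: dog eel

Derivation:
Start: bits=000000000000
After insert 'cow': sets bits 0 8 -> bits=100000001000
After insert 'jay': sets bits 0 8 -> bits=100000001000
After insert 'fox': sets bits 2 8 -> bits=101000001000
After insert 'rat': sets bits 5 7 -> bits=101001011000
After insert 'yak': sets bits 6 10 -> bits=101001111010
After insert 'owl': sets bits 5 8 -> bits=101001111010
Not inserted: dog eel emu pig — query each against bits=101001111010:
query dog: checks bit5=1, bit10=1 (all 1) -> maybe => FALSE POSITIVE
query eel: checks bit0=1, bit5=1 (all 1) -> maybe => FALSE POSITIVE
query emu: checks bit9=0, bit10=1 (has a 0) -> no => not a false positive
query pig: checks bit2=1, bit9=0 (has a 0) -> no => not a false positive
False positives (alphabetical): dog eel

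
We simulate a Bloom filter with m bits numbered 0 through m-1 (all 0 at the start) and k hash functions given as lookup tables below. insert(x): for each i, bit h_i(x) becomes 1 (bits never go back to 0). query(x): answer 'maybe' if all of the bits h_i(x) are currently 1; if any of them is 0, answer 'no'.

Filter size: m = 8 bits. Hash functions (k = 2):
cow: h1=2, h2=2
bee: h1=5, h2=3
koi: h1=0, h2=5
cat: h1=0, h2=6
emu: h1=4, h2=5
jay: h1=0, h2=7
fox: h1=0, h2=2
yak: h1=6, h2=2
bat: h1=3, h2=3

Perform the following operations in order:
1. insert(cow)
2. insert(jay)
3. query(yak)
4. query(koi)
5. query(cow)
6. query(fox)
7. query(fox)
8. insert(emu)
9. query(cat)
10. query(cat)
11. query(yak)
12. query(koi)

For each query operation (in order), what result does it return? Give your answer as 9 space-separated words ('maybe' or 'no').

Start: bits=00000000
Op 1: insert cow -> sets bits 2 -> bits=00100000
Op 2: insert jay -> sets bits 0 7 -> bits=10100001
Op 3: query yak -> checks bit2=1, bit6=0 (has a 0) -> no
Op 4: query koi -> checks bit0=1, bit5=0 (has a 0) -> no
Op 5: query cow -> checks bit2=1 (all 1) -> maybe
Op 6: query fox -> checks bit0=1, bit2=1 (all 1) -> maybe
Op 7: query fox -> checks bit0=1, bit2=1 (all 1) -> maybe
Op 8: insert emu -> sets bits 4 5 -> bits=10101101
Op 9: query cat -> checks bit0=1, bit6=0 (has a 0) -> no
Op 10: query cat -> checks bit0=1, bit6=0 (has a 0) -> no
Op 11: query yak -> checks bit2=1, bit6=0 (has a 0) -> no
Op 12: query koi -> checks bit0=1, bit5=1 (all 1) -> maybe
Query results in order: no no maybe maybe maybe no no no maybe

Answer: no no maybe maybe maybe no no no maybe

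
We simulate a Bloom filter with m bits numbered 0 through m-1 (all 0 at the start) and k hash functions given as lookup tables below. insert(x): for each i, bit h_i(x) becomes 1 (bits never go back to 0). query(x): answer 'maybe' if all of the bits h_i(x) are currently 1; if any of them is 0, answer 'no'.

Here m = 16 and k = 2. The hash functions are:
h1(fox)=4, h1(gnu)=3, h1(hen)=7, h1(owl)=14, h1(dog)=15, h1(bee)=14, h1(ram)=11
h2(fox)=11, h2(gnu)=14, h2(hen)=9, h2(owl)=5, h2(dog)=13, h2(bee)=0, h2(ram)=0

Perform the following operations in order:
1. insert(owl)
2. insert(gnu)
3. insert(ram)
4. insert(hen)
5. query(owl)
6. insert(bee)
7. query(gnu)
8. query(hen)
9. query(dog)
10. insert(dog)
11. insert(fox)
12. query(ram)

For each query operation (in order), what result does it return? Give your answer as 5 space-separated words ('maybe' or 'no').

Answer: maybe maybe maybe no maybe

Derivation:
Start: bits=0000000000000000
Op 1: insert owl -> sets bits 5 14 -> bits=0000010000000010
Op 2: insert gnu -> sets bits 3 14 -> bits=0001010000000010
Op 3: insert ram -> sets bits 0 11 -> bits=1001010000010010
Op 4: insert hen -> sets bits 7 9 -> bits=1001010101010010
Op 5: query owl -> checks bit5=1, bit14=1 (all 1) -> maybe
Op 6: insert bee -> sets bits 0 14 -> bits=1001010101010010
Op 7: query gnu -> checks bit3=1, bit14=1 (all 1) -> maybe
Op 8: query hen -> checks bit7=1, bit9=1 (all 1) -> maybe
Op 9: query dog -> checks bit13=0, bit15=0 (has a 0) -> no
Op 10: insert dog -> sets bits 13 15 -> bits=1001010101010111
Op 11: insert fox -> sets bits 4 11 -> bits=1001110101010111
Op 12: query ram -> checks bit0=1, bit11=1 (all 1) -> maybe
Query results in order: maybe maybe maybe no maybe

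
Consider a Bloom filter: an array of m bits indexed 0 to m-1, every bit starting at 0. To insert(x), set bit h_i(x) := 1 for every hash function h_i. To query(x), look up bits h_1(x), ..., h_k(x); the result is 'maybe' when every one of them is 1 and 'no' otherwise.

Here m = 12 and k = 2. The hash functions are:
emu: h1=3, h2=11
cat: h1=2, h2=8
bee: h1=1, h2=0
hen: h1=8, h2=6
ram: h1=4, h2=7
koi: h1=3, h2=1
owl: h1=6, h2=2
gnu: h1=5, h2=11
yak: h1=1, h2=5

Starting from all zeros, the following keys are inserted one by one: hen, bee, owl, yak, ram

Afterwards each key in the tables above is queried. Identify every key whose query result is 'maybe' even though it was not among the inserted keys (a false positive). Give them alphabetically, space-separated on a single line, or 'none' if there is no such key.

Start: bits=000000000000
After insert 'hen': sets bits 6 8 -> bits=000000101000
After insert 'bee': sets bits 0 1 -> bits=110000101000
After insert 'owl': sets bits 2 6 -> bits=111000101000
After insert 'yak': sets bits 1 5 -> bits=111001101000
After insert 'ram': sets bits 4 7 -> bits=111011111000
Not inserted: cat emu gnu koi — query each against bits=111011111000:
query cat: checks bit2=1, bit8=1 (all 1) -> maybe => FALSE POSITIVE
query emu: checks bit3=0, bit11=0 (has a 0) -> no => not a false positive
query gnu: checks bit5=1, bit11=0 (has a 0) -> no => not a false positive
query koi: checks bit1=1, bit3=0 (has a 0) -> no => not a false positive
False positives (alphabetical): cat

Answer: cat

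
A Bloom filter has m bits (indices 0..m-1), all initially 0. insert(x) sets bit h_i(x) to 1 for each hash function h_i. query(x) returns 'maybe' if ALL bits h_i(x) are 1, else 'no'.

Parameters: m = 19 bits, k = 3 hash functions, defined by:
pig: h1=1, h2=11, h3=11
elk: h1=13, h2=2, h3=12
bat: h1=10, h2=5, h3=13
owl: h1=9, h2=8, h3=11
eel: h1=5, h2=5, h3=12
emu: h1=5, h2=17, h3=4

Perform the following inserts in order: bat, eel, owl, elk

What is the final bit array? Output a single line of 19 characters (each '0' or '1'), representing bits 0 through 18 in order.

Start: bits=0000000000000000000
After insert 'bat': sets bits 5 10 13 -> bits=0000010000100100000
After insert 'eel': sets bits 5 12 -> bits=0000010000101100000
After insert 'owl': sets bits 8 9 11 -> bits=0000010011111100000
After insert 'elk': sets bits 2 12 13 -> bits=0010010011111100000

Answer: 0010010011111100000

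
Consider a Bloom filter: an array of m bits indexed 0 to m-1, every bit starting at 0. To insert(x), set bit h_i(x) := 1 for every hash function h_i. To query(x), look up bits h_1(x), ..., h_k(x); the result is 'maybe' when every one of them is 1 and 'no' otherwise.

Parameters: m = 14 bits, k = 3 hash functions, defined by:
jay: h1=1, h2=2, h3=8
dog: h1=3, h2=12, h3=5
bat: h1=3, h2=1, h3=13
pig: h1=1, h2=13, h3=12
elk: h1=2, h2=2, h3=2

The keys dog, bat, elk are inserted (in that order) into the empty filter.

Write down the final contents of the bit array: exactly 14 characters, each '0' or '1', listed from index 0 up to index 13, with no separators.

Start: bits=00000000000000
After insert 'dog': sets bits 3 5 12 -> bits=00010100000010
After insert 'bat': sets bits 1 3 13 -> bits=01010100000011
After insert 'elk': sets bits 2 -> bits=01110100000011

Answer: 01110100000011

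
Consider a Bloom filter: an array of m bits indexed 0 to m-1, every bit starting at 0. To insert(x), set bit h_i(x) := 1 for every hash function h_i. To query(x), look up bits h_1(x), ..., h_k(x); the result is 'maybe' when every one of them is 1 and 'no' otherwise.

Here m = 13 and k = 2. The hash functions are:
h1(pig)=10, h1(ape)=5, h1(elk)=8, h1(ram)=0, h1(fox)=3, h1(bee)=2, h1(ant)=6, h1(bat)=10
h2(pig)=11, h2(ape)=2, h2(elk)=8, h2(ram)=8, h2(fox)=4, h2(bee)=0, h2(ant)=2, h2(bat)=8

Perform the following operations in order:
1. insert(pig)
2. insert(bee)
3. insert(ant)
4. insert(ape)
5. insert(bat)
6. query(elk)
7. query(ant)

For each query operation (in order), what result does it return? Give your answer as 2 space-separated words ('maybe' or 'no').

Start: bits=0000000000000
Op 1: insert pig -> sets bits 10 11 -> bits=0000000000110
Op 2: insert bee -> sets bits 0 2 -> bits=1010000000110
Op 3: insert ant -> sets bits 2 6 -> bits=1010001000110
Op 4: insert ape -> sets bits 2 5 -> bits=1010011000110
Op 5: insert bat -> sets bits 8 10 -> bits=1010011010110
Op 6: query elk -> checks bit8=1 (all 1) -> maybe
Op 7: query ant -> checks bit2=1, bit6=1 (all 1) -> maybe
Query results in order: maybe maybe

Answer: maybe maybe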